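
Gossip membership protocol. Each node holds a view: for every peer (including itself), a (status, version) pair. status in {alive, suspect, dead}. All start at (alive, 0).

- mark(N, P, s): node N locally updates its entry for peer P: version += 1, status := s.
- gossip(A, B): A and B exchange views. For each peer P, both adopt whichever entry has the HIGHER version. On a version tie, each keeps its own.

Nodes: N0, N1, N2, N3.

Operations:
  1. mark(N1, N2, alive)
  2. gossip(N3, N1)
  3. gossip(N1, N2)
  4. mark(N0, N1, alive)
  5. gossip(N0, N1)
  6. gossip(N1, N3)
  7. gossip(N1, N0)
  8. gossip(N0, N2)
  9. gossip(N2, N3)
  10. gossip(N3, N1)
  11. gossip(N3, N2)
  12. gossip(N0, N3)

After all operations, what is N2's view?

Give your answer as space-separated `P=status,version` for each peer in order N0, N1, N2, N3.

Op 1: N1 marks N2=alive -> (alive,v1)
Op 2: gossip N3<->N1 -> N3.N0=(alive,v0) N3.N1=(alive,v0) N3.N2=(alive,v1) N3.N3=(alive,v0) | N1.N0=(alive,v0) N1.N1=(alive,v0) N1.N2=(alive,v1) N1.N3=(alive,v0)
Op 3: gossip N1<->N2 -> N1.N0=(alive,v0) N1.N1=(alive,v0) N1.N2=(alive,v1) N1.N3=(alive,v0) | N2.N0=(alive,v0) N2.N1=(alive,v0) N2.N2=(alive,v1) N2.N3=(alive,v0)
Op 4: N0 marks N1=alive -> (alive,v1)
Op 5: gossip N0<->N1 -> N0.N0=(alive,v0) N0.N1=(alive,v1) N0.N2=(alive,v1) N0.N3=(alive,v0) | N1.N0=(alive,v0) N1.N1=(alive,v1) N1.N2=(alive,v1) N1.N3=(alive,v0)
Op 6: gossip N1<->N3 -> N1.N0=(alive,v0) N1.N1=(alive,v1) N1.N2=(alive,v1) N1.N3=(alive,v0) | N3.N0=(alive,v0) N3.N1=(alive,v1) N3.N2=(alive,v1) N3.N3=(alive,v0)
Op 7: gossip N1<->N0 -> N1.N0=(alive,v0) N1.N1=(alive,v1) N1.N2=(alive,v1) N1.N3=(alive,v0) | N0.N0=(alive,v0) N0.N1=(alive,v1) N0.N2=(alive,v1) N0.N3=(alive,v0)
Op 8: gossip N0<->N2 -> N0.N0=(alive,v0) N0.N1=(alive,v1) N0.N2=(alive,v1) N0.N3=(alive,v0) | N2.N0=(alive,v0) N2.N1=(alive,v1) N2.N2=(alive,v1) N2.N3=(alive,v0)
Op 9: gossip N2<->N3 -> N2.N0=(alive,v0) N2.N1=(alive,v1) N2.N2=(alive,v1) N2.N3=(alive,v0) | N3.N0=(alive,v0) N3.N1=(alive,v1) N3.N2=(alive,v1) N3.N3=(alive,v0)
Op 10: gossip N3<->N1 -> N3.N0=(alive,v0) N3.N1=(alive,v1) N3.N2=(alive,v1) N3.N3=(alive,v0) | N1.N0=(alive,v0) N1.N1=(alive,v1) N1.N2=(alive,v1) N1.N3=(alive,v0)
Op 11: gossip N3<->N2 -> N3.N0=(alive,v0) N3.N1=(alive,v1) N3.N2=(alive,v1) N3.N3=(alive,v0) | N2.N0=(alive,v0) N2.N1=(alive,v1) N2.N2=(alive,v1) N2.N3=(alive,v0)
Op 12: gossip N0<->N3 -> N0.N0=(alive,v0) N0.N1=(alive,v1) N0.N2=(alive,v1) N0.N3=(alive,v0) | N3.N0=(alive,v0) N3.N1=(alive,v1) N3.N2=(alive,v1) N3.N3=(alive,v0)

Answer: N0=alive,0 N1=alive,1 N2=alive,1 N3=alive,0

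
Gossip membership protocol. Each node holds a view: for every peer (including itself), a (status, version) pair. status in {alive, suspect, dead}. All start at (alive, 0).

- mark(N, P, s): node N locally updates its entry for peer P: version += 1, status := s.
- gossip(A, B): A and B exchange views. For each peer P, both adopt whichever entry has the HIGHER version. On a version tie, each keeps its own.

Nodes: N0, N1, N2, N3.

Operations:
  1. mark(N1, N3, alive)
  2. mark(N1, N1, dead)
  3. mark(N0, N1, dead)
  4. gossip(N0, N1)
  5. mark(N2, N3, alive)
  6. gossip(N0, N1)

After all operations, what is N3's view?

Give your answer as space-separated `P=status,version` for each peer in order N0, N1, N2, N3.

Answer: N0=alive,0 N1=alive,0 N2=alive,0 N3=alive,0

Derivation:
Op 1: N1 marks N3=alive -> (alive,v1)
Op 2: N1 marks N1=dead -> (dead,v1)
Op 3: N0 marks N1=dead -> (dead,v1)
Op 4: gossip N0<->N1 -> N0.N0=(alive,v0) N0.N1=(dead,v1) N0.N2=(alive,v0) N0.N3=(alive,v1) | N1.N0=(alive,v0) N1.N1=(dead,v1) N1.N2=(alive,v0) N1.N3=(alive,v1)
Op 5: N2 marks N3=alive -> (alive,v1)
Op 6: gossip N0<->N1 -> N0.N0=(alive,v0) N0.N1=(dead,v1) N0.N2=(alive,v0) N0.N3=(alive,v1) | N1.N0=(alive,v0) N1.N1=(dead,v1) N1.N2=(alive,v0) N1.N3=(alive,v1)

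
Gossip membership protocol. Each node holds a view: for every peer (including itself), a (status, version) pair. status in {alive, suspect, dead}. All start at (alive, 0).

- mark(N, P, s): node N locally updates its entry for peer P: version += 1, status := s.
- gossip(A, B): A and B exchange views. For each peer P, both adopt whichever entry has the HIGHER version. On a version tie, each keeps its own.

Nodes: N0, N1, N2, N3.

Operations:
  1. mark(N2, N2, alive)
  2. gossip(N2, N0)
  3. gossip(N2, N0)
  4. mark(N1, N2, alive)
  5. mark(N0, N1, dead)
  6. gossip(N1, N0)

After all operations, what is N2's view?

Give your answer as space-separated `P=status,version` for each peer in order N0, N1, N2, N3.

Answer: N0=alive,0 N1=alive,0 N2=alive,1 N3=alive,0

Derivation:
Op 1: N2 marks N2=alive -> (alive,v1)
Op 2: gossip N2<->N0 -> N2.N0=(alive,v0) N2.N1=(alive,v0) N2.N2=(alive,v1) N2.N3=(alive,v0) | N0.N0=(alive,v0) N0.N1=(alive,v0) N0.N2=(alive,v1) N0.N3=(alive,v0)
Op 3: gossip N2<->N0 -> N2.N0=(alive,v0) N2.N1=(alive,v0) N2.N2=(alive,v1) N2.N3=(alive,v0) | N0.N0=(alive,v0) N0.N1=(alive,v0) N0.N2=(alive,v1) N0.N3=(alive,v0)
Op 4: N1 marks N2=alive -> (alive,v1)
Op 5: N0 marks N1=dead -> (dead,v1)
Op 6: gossip N1<->N0 -> N1.N0=(alive,v0) N1.N1=(dead,v1) N1.N2=(alive,v1) N1.N3=(alive,v0) | N0.N0=(alive,v0) N0.N1=(dead,v1) N0.N2=(alive,v1) N0.N3=(alive,v0)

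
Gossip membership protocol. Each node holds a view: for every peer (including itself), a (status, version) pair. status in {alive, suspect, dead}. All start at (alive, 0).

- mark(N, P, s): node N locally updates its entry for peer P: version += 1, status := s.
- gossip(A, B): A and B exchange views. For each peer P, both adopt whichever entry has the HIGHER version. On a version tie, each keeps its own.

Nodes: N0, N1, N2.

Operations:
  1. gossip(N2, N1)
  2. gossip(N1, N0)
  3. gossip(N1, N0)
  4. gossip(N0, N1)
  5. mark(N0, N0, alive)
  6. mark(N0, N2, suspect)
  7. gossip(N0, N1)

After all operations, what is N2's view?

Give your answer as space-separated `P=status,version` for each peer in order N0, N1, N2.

Answer: N0=alive,0 N1=alive,0 N2=alive,0

Derivation:
Op 1: gossip N2<->N1 -> N2.N0=(alive,v0) N2.N1=(alive,v0) N2.N2=(alive,v0) | N1.N0=(alive,v0) N1.N1=(alive,v0) N1.N2=(alive,v0)
Op 2: gossip N1<->N0 -> N1.N0=(alive,v0) N1.N1=(alive,v0) N1.N2=(alive,v0) | N0.N0=(alive,v0) N0.N1=(alive,v0) N0.N2=(alive,v0)
Op 3: gossip N1<->N0 -> N1.N0=(alive,v0) N1.N1=(alive,v0) N1.N2=(alive,v0) | N0.N0=(alive,v0) N0.N1=(alive,v0) N0.N2=(alive,v0)
Op 4: gossip N0<->N1 -> N0.N0=(alive,v0) N0.N1=(alive,v0) N0.N2=(alive,v0) | N1.N0=(alive,v0) N1.N1=(alive,v0) N1.N2=(alive,v0)
Op 5: N0 marks N0=alive -> (alive,v1)
Op 6: N0 marks N2=suspect -> (suspect,v1)
Op 7: gossip N0<->N1 -> N0.N0=(alive,v1) N0.N1=(alive,v0) N0.N2=(suspect,v1) | N1.N0=(alive,v1) N1.N1=(alive,v0) N1.N2=(suspect,v1)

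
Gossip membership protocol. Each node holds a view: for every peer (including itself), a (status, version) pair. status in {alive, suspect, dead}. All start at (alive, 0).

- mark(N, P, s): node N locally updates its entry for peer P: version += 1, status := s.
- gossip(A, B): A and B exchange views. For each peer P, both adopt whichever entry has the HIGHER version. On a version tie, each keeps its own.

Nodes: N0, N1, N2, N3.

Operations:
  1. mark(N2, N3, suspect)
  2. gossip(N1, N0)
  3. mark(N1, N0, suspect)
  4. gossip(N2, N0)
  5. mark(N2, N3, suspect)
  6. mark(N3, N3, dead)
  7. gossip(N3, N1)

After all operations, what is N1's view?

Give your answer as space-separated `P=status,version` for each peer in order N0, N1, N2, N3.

Answer: N0=suspect,1 N1=alive,0 N2=alive,0 N3=dead,1

Derivation:
Op 1: N2 marks N3=suspect -> (suspect,v1)
Op 2: gossip N1<->N0 -> N1.N0=(alive,v0) N1.N1=(alive,v0) N1.N2=(alive,v0) N1.N3=(alive,v0) | N0.N0=(alive,v0) N0.N1=(alive,v0) N0.N2=(alive,v0) N0.N3=(alive,v0)
Op 3: N1 marks N0=suspect -> (suspect,v1)
Op 4: gossip N2<->N0 -> N2.N0=(alive,v0) N2.N1=(alive,v0) N2.N2=(alive,v0) N2.N3=(suspect,v1) | N0.N0=(alive,v0) N0.N1=(alive,v0) N0.N2=(alive,v0) N0.N3=(suspect,v1)
Op 5: N2 marks N3=suspect -> (suspect,v2)
Op 6: N3 marks N3=dead -> (dead,v1)
Op 7: gossip N3<->N1 -> N3.N0=(suspect,v1) N3.N1=(alive,v0) N3.N2=(alive,v0) N3.N3=(dead,v1) | N1.N0=(suspect,v1) N1.N1=(alive,v0) N1.N2=(alive,v0) N1.N3=(dead,v1)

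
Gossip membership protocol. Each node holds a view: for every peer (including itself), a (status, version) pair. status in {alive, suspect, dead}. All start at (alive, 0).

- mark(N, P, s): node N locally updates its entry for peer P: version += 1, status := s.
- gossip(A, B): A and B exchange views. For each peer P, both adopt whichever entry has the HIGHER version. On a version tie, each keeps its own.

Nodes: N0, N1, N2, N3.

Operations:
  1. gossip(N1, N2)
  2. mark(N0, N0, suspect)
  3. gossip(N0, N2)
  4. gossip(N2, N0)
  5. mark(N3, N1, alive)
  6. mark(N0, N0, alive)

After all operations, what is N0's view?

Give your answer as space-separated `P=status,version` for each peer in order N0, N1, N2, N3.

Op 1: gossip N1<->N2 -> N1.N0=(alive,v0) N1.N1=(alive,v0) N1.N2=(alive,v0) N1.N3=(alive,v0) | N2.N0=(alive,v0) N2.N1=(alive,v0) N2.N2=(alive,v0) N2.N3=(alive,v0)
Op 2: N0 marks N0=suspect -> (suspect,v1)
Op 3: gossip N0<->N2 -> N0.N0=(suspect,v1) N0.N1=(alive,v0) N0.N2=(alive,v0) N0.N3=(alive,v0) | N2.N0=(suspect,v1) N2.N1=(alive,v0) N2.N2=(alive,v0) N2.N3=(alive,v0)
Op 4: gossip N2<->N0 -> N2.N0=(suspect,v1) N2.N1=(alive,v0) N2.N2=(alive,v0) N2.N3=(alive,v0) | N0.N0=(suspect,v1) N0.N1=(alive,v0) N0.N2=(alive,v0) N0.N3=(alive,v0)
Op 5: N3 marks N1=alive -> (alive,v1)
Op 6: N0 marks N0=alive -> (alive,v2)

Answer: N0=alive,2 N1=alive,0 N2=alive,0 N3=alive,0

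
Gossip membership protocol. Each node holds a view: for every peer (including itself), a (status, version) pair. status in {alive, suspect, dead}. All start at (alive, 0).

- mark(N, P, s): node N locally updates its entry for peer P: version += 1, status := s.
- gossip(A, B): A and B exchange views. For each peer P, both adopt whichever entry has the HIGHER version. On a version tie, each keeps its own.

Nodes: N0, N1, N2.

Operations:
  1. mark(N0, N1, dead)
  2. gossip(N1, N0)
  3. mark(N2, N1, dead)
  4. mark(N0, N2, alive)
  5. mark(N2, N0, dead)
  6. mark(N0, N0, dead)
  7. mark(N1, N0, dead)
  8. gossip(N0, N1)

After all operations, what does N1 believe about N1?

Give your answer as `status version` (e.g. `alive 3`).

Answer: dead 1

Derivation:
Op 1: N0 marks N1=dead -> (dead,v1)
Op 2: gossip N1<->N0 -> N1.N0=(alive,v0) N1.N1=(dead,v1) N1.N2=(alive,v0) | N0.N0=(alive,v0) N0.N1=(dead,v1) N0.N2=(alive,v0)
Op 3: N2 marks N1=dead -> (dead,v1)
Op 4: N0 marks N2=alive -> (alive,v1)
Op 5: N2 marks N0=dead -> (dead,v1)
Op 6: N0 marks N0=dead -> (dead,v1)
Op 7: N1 marks N0=dead -> (dead,v1)
Op 8: gossip N0<->N1 -> N0.N0=(dead,v1) N0.N1=(dead,v1) N0.N2=(alive,v1) | N1.N0=(dead,v1) N1.N1=(dead,v1) N1.N2=(alive,v1)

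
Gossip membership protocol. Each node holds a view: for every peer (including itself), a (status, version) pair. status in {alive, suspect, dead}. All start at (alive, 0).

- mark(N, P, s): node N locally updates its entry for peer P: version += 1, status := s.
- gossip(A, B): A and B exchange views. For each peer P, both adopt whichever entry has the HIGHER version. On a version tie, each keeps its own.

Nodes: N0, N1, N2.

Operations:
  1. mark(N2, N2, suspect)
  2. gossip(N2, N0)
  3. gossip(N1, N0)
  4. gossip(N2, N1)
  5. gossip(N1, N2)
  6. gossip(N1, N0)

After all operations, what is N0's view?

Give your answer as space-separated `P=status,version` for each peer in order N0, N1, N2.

Answer: N0=alive,0 N1=alive,0 N2=suspect,1

Derivation:
Op 1: N2 marks N2=suspect -> (suspect,v1)
Op 2: gossip N2<->N0 -> N2.N0=(alive,v0) N2.N1=(alive,v0) N2.N2=(suspect,v1) | N0.N0=(alive,v0) N0.N1=(alive,v0) N0.N2=(suspect,v1)
Op 3: gossip N1<->N0 -> N1.N0=(alive,v0) N1.N1=(alive,v0) N1.N2=(suspect,v1) | N0.N0=(alive,v0) N0.N1=(alive,v0) N0.N2=(suspect,v1)
Op 4: gossip N2<->N1 -> N2.N0=(alive,v0) N2.N1=(alive,v0) N2.N2=(suspect,v1) | N1.N0=(alive,v0) N1.N1=(alive,v0) N1.N2=(suspect,v1)
Op 5: gossip N1<->N2 -> N1.N0=(alive,v0) N1.N1=(alive,v0) N1.N2=(suspect,v1) | N2.N0=(alive,v0) N2.N1=(alive,v0) N2.N2=(suspect,v1)
Op 6: gossip N1<->N0 -> N1.N0=(alive,v0) N1.N1=(alive,v0) N1.N2=(suspect,v1) | N0.N0=(alive,v0) N0.N1=(alive,v0) N0.N2=(suspect,v1)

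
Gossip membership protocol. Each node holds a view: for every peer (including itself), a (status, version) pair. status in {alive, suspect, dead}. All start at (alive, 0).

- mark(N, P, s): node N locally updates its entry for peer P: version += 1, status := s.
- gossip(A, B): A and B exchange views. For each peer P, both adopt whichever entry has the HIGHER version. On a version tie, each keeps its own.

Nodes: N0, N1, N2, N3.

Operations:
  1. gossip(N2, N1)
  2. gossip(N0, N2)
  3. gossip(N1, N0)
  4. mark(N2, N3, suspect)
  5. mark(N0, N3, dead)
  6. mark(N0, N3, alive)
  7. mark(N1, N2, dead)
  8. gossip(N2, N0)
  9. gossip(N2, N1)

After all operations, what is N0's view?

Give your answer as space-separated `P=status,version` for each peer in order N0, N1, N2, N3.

Op 1: gossip N2<->N1 -> N2.N0=(alive,v0) N2.N1=(alive,v0) N2.N2=(alive,v0) N2.N3=(alive,v0) | N1.N0=(alive,v0) N1.N1=(alive,v0) N1.N2=(alive,v0) N1.N3=(alive,v0)
Op 2: gossip N0<->N2 -> N0.N0=(alive,v0) N0.N1=(alive,v0) N0.N2=(alive,v0) N0.N3=(alive,v0) | N2.N0=(alive,v0) N2.N1=(alive,v0) N2.N2=(alive,v0) N2.N3=(alive,v0)
Op 3: gossip N1<->N0 -> N1.N0=(alive,v0) N1.N1=(alive,v0) N1.N2=(alive,v0) N1.N3=(alive,v0) | N0.N0=(alive,v0) N0.N1=(alive,v0) N0.N2=(alive,v0) N0.N3=(alive,v0)
Op 4: N2 marks N3=suspect -> (suspect,v1)
Op 5: N0 marks N3=dead -> (dead,v1)
Op 6: N0 marks N3=alive -> (alive,v2)
Op 7: N1 marks N2=dead -> (dead,v1)
Op 8: gossip N2<->N0 -> N2.N0=(alive,v0) N2.N1=(alive,v0) N2.N2=(alive,v0) N2.N3=(alive,v2) | N0.N0=(alive,v0) N0.N1=(alive,v0) N0.N2=(alive,v0) N0.N3=(alive,v2)
Op 9: gossip N2<->N1 -> N2.N0=(alive,v0) N2.N1=(alive,v0) N2.N2=(dead,v1) N2.N3=(alive,v2) | N1.N0=(alive,v0) N1.N1=(alive,v0) N1.N2=(dead,v1) N1.N3=(alive,v2)

Answer: N0=alive,0 N1=alive,0 N2=alive,0 N3=alive,2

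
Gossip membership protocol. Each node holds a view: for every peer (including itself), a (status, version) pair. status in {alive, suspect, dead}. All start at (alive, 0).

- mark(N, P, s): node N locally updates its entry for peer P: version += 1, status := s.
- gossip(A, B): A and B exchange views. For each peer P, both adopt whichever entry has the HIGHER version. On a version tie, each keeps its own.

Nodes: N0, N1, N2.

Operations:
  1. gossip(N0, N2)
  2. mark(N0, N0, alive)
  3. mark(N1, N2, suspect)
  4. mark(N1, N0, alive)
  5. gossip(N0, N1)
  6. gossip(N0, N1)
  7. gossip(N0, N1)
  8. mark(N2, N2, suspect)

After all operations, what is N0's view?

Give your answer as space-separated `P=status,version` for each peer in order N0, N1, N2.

Answer: N0=alive,1 N1=alive,0 N2=suspect,1

Derivation:
Op 1: gossip N0<->N2 -> N0.N0=(alive,v0) N0.N1=(alive,v0) N0.N2=(alive,v0) | N2.N0=(alive,v0) N2.N1=(alive,v0) N2.N2=(alive,v0)
Op 2: N0 marks N0=alive -> (alive,v1)
Op 3: N1 marks N2=suspect -> (suspect,v1)
Op 4: N1 marks N0=alive -> (alive,v1)
Op 5: gossip N0<->N1 -> N0.N0=(alive,v1) N0.N1=(alive,v0) N0.N2=(suspect,v1) | N1.N0=(alive,v1) N1.N1=(alive,v0) N1.N2=(suspect,v1)
Op 6: gossip N0<->N1 -> N0.N0=(alive,v1) N0.N1=(alive,v0) N0.N2=(suspect,v1) | N1.N0=(alive,v1) N1.N1=(alive,v0) N1.N2=(suspect,v1)
Op 7: gossip N0<->N1 -> N0.N0=(alive,v1) N0.N1=(alive,v0) N0.N2=(suspect,v1) | N1.N0=(alive,v1) N1.N1=(alive,v0) N1.N2=(suspect,v1)
Op 8: N2 marks N2=suspect -> (suspect,v1)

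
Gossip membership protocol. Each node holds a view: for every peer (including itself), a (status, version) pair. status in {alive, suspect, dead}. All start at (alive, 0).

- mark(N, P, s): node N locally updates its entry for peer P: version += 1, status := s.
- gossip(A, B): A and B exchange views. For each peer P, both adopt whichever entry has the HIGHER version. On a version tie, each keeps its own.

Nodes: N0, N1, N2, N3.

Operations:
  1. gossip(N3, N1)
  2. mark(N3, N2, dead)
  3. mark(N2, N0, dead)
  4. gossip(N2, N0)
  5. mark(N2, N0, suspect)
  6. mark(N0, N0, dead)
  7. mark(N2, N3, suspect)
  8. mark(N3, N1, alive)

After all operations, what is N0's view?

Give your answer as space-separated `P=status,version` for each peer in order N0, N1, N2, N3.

Answer: N0=dead,2 N1=alive,0 N2=alive,0 N3=alive,0

Derivation:
Op 1: gossip N3<->N1 -> N3.N0=(alive,v0) N3.N1=(alive,v0) N3.N2=(alive,v0) N3.N3=(alive,v0) | N1.N0=(alive,v0) N1.N1=(alive,v0) N1.N2=(alive,v0) N1.N3=(alive,v0)
Op 2: N3 marks N2=dead -> (dead,v1)
Op 3: N2 marks N0=dead -> (dead,v1)
Op 4: gossip N2<->N0 -> N2.N0=(dead,v1) N2.N1=(alive,v0) N2.N2=(alive,v0) N2.N3=(alive,v0) | N0.N0=(dead,v1) N0.N1=(alive,v0) N0.N2=(alive,v0) N0.N3=(alive,v0)
Op 5: N2 marks N0=suspect -> (suspect,v2)
Op 6: N0 marks N0=dead -> (dead,v2)
Op 7: N2 marks N3=suspect -> (suspect,v1)
Op 8: N3 marks N1=alive -> (alive,v1)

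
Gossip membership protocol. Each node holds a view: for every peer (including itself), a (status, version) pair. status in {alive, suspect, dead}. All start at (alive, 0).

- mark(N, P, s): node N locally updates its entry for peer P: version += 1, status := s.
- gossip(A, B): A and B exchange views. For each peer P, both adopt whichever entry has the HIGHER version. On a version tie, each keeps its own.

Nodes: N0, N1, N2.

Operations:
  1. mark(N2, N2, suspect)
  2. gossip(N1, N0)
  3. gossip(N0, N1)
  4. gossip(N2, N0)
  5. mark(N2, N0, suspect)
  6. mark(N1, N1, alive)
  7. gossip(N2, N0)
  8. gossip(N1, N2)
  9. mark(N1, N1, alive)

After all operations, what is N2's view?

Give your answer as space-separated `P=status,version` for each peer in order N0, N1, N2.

Answer: N0=suspect,1 N1=alive,1 N2=suspect,1

Derivation:
Op 1: N2 marks N2=suspect -> (suspect,v1)
Op 2: gossip N1<->N0 -> N1.N0=(alive,v0) N1.N1=(alive,v0) N1.N2=(alive,v0) | N0.N0=(alive,v0) N0.N1=(alive,v0) N0.N2=(alive,v0)
Op 3: gossip N0<->N1 -> N0.N0=(alive,v0) N0.N1=(alive,v0) N0.N2=(alive,v0) | N1.N0=(alive,v0) N1.N1=(alive,v0) N1.N2=(alive,v0)
Op 4: gossip N2<->N0 -> N2.N0=(alive,v0) N2.N1=(alive,v0) N2.N2=(suspect,v1) | N0.N0=(alive,v0) N0.N1=(alive,v0) N0.N2=(suspect,v1)
Op 5: N2 marks N0=suspect -> (suspect,v1)
Op 6: N1 marks N1=alive -> (alive,v1)
Op 7: gossip N2<->N0 -> N2.N0=(suspect,v1) N2.N1=(alive,v0) N2.N2=(suspect,v1) | N0.N0=(suspect,v1) N0.N1=(alive,v0) N0.N2=(suspect,v1)
Op 8: gossip N1<->N2 -> N1.N0=(suspect,v1) N1.N1=(alive,v1) N1.N2=(suspect,v1) | N2.N0=(suspect,v1) N2.N1=(alive,v1) N2.N2=(suspect,v1)
Op 9: N1 marks N1=alive -> (alive,v2)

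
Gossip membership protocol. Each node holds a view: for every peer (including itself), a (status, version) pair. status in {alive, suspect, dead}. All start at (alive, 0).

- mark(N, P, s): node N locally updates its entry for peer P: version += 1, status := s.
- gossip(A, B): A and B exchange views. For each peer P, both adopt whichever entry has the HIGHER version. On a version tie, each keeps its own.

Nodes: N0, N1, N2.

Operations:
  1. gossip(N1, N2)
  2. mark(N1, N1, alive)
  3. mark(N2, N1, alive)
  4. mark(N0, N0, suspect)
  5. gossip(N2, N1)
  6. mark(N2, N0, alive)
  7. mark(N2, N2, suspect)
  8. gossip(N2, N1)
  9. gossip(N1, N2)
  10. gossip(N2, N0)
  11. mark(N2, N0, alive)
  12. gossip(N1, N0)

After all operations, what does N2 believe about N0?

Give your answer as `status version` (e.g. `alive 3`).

Op 1: gossip N1<->N2 -> N1.N0=(alive,v0) N1.N1=(alive,v0) N1.N2=(alive,v0) | N2.N0=(alive,v0) N2.N1=(alive,v0) N2.N2=(alive,v0)
Op 2: N1 marks N1=alive -> (alive,v1)
Op 3: N2 marks N1=alive -> (alive,v1)
Op 4: N0 marks N0=suspect -> (suspect,v1)
Op 5: gossip N2<->N1 -> N2.N0=(alive,v0) N2.N1=(alive,v1) N2.N2=(alive,v0) | N1.N0=(alive,v0) N1.N1=(alive,v1) N1.N2=(alive,v0)
Op 6: N2 marks N0=alive -> (alive,v1)
Op 7: N2 marks N2=suspect -> (suspect,v1)
Op 8: gossip N2<->N1 -> N2.N0=(alive,v1) N2.N1=(alive,v1) N2.N2=(suspect,v1) | N1.N0=(alive,v1) N1.N1=(alive,v1) N1.N2=(suspect,v1)
Op 9: gossip N1<->N2 -> N1.N0=(alive,v1) N1.N1=(alive,v1) N1.N2=(suspect,v1) | N2.N0=(alive,v1) N2.N1=(alive,v1) N2.N2=(suspect,v1)
Op 10: gossip N2<->N0 -> N2.N0=(alive,v1) N2.N1=(alive,v1) N2.N2=(suspect,v1) | N0.N0=(suspect,v1) N0.N1=(alive,v1) N0.N2=(suspect,v1)
Op 11: N2 marks N0=alive -> (alive,v2)
Op 12: gossip N1<->N0 -> N1.N0=(alive,v1) N1.N1=(alive,v1) N1.N2=(suspect,v1) | N0.N0=(suspect,v1) N0.N1=(alive,v1) N0.N2=(suspect,v1)

Answer: alive 2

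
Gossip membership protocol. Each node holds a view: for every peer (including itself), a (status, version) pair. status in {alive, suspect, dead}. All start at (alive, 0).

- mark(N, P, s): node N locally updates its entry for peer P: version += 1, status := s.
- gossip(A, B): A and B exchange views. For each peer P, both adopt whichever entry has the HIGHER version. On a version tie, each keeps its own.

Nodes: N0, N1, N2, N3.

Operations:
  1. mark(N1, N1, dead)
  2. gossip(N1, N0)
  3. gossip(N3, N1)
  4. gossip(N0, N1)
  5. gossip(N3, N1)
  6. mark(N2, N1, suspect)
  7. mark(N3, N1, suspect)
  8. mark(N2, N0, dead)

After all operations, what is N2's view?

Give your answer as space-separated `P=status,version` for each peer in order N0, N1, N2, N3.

Answer: N0=dead,1 N1=suspect,1 N2=alive,0 N3=alive,0

Derivation:
Op 1: N1 marks N1=dead -> (dead,v1)
Op 2: gossip N1<->N0 -> N1.N0=(alive,v0) N1.N1=(dead,v1) N1.N2=(alive,v0) N1.N3=(alive,v0) | N0.N0=(alive,v0) N0.N1=(dead,v1) N0.N2=(alive,v0) N0.N3=(alive,v0)
Op 3: gossip N3<->N1 -> N3.N0=(alive,v0) N3.N1=(dead,v1) N3.N2=(alive,v0) N3.N3=(alive,v0) | N1.N0=(alive,v0) N1.N1=(dead,v1) N1.N2=(alive,v0) N1.N3=(alive,v0)
Op 4: gossip N0<->N1 -> N0.N0=(alive,v0) N0.N1=(dead,v1) N0.N2=(alive,v0) N0.N3=(alive,v0) | N1.N0=(alive,v0) N1.N1=(dead,v1) N1.N2=(alive,v0) N1.N3=(alive,v0)
Op 5: gossip N3<->N1 -> N3.N0=(alive,v0) N3.N1=(dead,v1) N3.N2=(alive,v0) N3.N3=(alive,v0) | N1.N0=(alive,v0) N1.N1=(dead,v1) N1.N2=(alive,v0) N1.N3=(alive,v0)
Op 6: N2 marks N1=suspect -> (suspect,v1)
Op 7: N3 marks N1=suspect -> (suspect,v2)
Op 8: N2 marks N0=dead -> (dead,v1)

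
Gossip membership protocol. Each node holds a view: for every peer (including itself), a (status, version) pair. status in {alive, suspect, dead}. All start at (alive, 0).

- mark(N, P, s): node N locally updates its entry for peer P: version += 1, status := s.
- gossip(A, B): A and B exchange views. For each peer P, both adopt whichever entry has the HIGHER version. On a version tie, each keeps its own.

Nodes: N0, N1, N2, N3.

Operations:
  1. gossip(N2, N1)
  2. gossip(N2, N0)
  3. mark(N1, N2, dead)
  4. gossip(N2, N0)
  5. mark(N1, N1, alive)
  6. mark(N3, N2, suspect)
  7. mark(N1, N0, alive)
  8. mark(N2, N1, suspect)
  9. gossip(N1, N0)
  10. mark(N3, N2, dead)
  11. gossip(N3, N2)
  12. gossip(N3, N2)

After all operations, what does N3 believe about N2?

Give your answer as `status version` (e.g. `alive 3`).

Op 1: gossip N2<->N1 -> N2.N0=(alive,v0) N2.N1=(alive,v0) N2.N2=(alive,v0) N2.N3=(alive,v0) | N1.N0=(alive,v0) N1.N1=(alive,v0) N1.N2=(alive,v0) N1.N3=(alive,v0)
Op 2: gossip N2<->N0 -> N2.N0=(alive,v0) N2.N1=(alive,v0) N2.N2=(alive,v0) N2.N3=(alive,v0) | N0.N0=(alive,v0) N0.N1=(alive,v0) N0.N2=(alive,v0) N0.N3=(alive,v0)
Op 3: N1 marks N2=dead -> (dead,v1)
Op 4: gossip N2<->N0 -> N2.N0=(alive,v0) N2.N1=(alive,v0) N2.N2=(alive,v0) N2.N3=(alive,v0) | N0.N0=(alive,v0) N0.N1=(alive,v0) N0.N2=(alive,v0) N0.N3=(alive,v0)
Op 5: N1 marks N1=alive -> (alive,v1)
Op 6: N3 marks N2=suspect -> (suspect,v1)
Op 7: N1 marks N0=alive -> (alive,v1)
Op 8: N2 marks N1=suspect -> (suspect,v1)
Op 9: gossip N1<->N0 -> N1.N0=(alive,v1) N1.N1=(alive,v1) N1.N2=(dead,v1) N1.N3=(alive,v0) | N0.N0=(alive,v1) N0.N1=(alive,v1) N0.N2=(dead,v1) N0.N3=(alive,v0)
Op 10: N3 marks N2=dead -> (dead,v2)
Op 11: gossip N3<->N2 -> N3.N0=(alive,v0) N3.N1=(suspect,v1) N3.N2=(dead,v2) N3.N3=(alive,v0) | N2.N0=(alive,v0) N2.N1=(suspect,v1) N2.N2=(dead,v2) N2.N3=(alive,v0)
Op 12: gossip N3<->N2 -> N3.N0=(alive,v0) N3.N1=(suspect,v1) N3.N2=(dead,v2) N3.N3=(alive,v0) | N2.N0=(alive,v0) N2.N1=(suspect,v1) N2.N2=(dead,v2) N2.N3=(alive,v0)

Answer: dead 2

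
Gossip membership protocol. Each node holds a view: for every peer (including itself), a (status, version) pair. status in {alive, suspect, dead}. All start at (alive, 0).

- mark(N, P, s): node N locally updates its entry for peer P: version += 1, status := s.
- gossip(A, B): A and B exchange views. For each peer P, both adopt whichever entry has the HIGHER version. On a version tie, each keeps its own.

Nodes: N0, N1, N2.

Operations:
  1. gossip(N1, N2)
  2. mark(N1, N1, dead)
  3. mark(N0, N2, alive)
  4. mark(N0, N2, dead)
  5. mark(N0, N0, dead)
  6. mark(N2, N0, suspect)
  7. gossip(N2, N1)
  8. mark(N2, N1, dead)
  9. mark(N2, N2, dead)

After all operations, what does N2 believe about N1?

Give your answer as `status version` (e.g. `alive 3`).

Op 1: gossip N1<->N2 -> N1.N0=(alive,v0) N1.N1=(alive,v0) N1.N2=(alive,v0) | N2.N0=(alive,v0) N2.N1=(alive,v0) N2.N2=(alive,v0)
Op 2: N1 marks N1=dead -> (dead,v1)
Op 3: N0 marks N2=alive -> (alive,v1)
Op 4: N0 marks N2=dead -> (dead,v2)
Op 5: N0 marks N0=dead -> (dead,v1)
Op 6: N2 marks N0=suspect -> (suspect,v1)
Op 7: gossip N2<->N1 -> N2.N0=(suspect,v1) N2.N1=(dead,v1) N2.N2=(alive,v0) | N1.N0=(suspect,v1) N1.N1=(dead,v1) N1.N2=(alive,v0)
Op 8: N2 marks N1=dead -> (dead,v2)
Op 9: N2 marks N2=dead -> (dead,v1)

Answer: dead 2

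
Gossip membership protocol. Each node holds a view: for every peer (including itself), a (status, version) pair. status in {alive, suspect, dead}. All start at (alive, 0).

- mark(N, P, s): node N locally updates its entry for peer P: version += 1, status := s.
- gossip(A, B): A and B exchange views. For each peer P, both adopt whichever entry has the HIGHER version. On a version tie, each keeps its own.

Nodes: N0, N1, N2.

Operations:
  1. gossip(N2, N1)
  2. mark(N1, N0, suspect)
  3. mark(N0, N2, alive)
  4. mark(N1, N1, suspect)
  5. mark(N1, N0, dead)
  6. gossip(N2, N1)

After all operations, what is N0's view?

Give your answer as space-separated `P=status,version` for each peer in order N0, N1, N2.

Answer: N0=alive,0 N1=alive,0 N2=alive,1

Derivation:
Op 1: gossip N2<->N1 -> N2.N0=(alive,v0) N2.N1=(alive,v0) N2.N2=(alive,v0) | N1.N0=(alive,v0) N1.N1=(alive,v0) N1.N2=(alive,v0)
Op 2: N1 marks N0=suspect -> (suspect,v1)
Op 3: N0 marks N2=alive -> (alive,v1)
Op 4: N1 marks N1=suspect -> (suspect,v1)
Op 5: N1 marks N0=dead -> (dead,v2)
Op 6: gossip N2<->N1 -> N2.N0=(dead,v2) N2.N1=(suspect,v1) N2.N2=(alive,v0) | N1.N0=(dead,v2) N1.N1=(suspect,v1) N1.N2=(alive,v0)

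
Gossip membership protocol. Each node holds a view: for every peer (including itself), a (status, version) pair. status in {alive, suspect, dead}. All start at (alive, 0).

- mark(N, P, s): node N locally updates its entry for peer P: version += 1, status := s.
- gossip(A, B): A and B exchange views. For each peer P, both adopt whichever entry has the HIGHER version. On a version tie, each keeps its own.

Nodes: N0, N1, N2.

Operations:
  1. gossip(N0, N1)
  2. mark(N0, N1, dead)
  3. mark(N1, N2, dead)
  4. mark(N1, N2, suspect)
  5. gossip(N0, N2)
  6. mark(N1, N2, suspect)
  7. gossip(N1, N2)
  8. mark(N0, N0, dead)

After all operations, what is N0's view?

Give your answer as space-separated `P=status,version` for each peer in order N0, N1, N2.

Op 1: gossip N0<->N1 -> N0.N0=(alive,v0) N0.N1=(alive,v0) N0.N2=(alive,v0) | N1.N0=(alive,v0) N1.N1=(alive,v0) N1.N2=(alive,v0)
Op 2: N0 marks N1=dead -> (dead,v1)
Op 3: N1 marks N2=dead -> (dead,v1)
Op 4: N1 marks N2=suspect -> (suspect,v2)
Op 5: gossip N0<->N2 -> N0.N0=(alive,v0) N0.N1=(dead,v1) N0.N2=(alive,v0) | N2.N0=(alive,v0) N2.N1=(dead,v1) N2.N2=(alive,v0)
Op 6: N1 marks N2=suspect -> (suspect,v3)
Op 7: gossip N1<->N2 -> N1.N0=(alive,v0) N1.N1=(dead,v1) N1.N2=(suspect,v3) | N2.N0=(alive,v0) N2.N1=(dead,v1) N2.N2=(suspect,v3)
Op 8: N0 marks N0=dead -> (dead,v1)

Answer: N0=dead,1 N1=dead,1 N2=alive,0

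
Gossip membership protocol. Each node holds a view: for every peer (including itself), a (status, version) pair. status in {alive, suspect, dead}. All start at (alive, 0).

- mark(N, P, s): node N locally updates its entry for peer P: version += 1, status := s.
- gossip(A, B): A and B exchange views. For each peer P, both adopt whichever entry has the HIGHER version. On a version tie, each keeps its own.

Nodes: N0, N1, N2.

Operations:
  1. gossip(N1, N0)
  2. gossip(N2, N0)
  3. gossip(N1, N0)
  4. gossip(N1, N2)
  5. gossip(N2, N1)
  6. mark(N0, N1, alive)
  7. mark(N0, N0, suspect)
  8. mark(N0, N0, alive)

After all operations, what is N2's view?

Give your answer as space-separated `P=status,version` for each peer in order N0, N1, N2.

Answer: N0=alive,0 N1=alive,0 N2=alive,0

Derivation:
Op 1: gossip N1<->N0 -> N1.N0=(alive,v0) N1.N1=(alive,v0) N1.N2=(alive,v0) | N0.N0=(alive,v0) N0.N1=(alive,v0) N0.N2=(alive,v0)
Op 2: gossip N2<->N0 -> N2.N0=(alive,v0) N2.N1=(alive,v0) N2.N2=(alive,v0) | N0.N0=(alive,v0) N0.N1=(alive,v0) N0.N2=(alive,v0)
Op 3: gossip N1<->N0 -> N1.N0=(alive,v0) N1.N1=(alive,v0) N1.N2=(alive,v0) | N0.N0=(alive,v0) N0.N1=(alive,v0) N0.N2=(alive,v0)
Op 4: gossip N1<->N2 -> N1.N0=(alive,v0) N1.N1=(alive,v0) N1.N2=(alive,v0) | N2.N0=(alive,v0) N2.N1=(alive,v0) N2.N2=(alive,v0)
Op 5: gossip N2<->N1 -> N2.N0=(alive,v0) N2.N1=(alive,v0) N2.N2=(alive,v0) | N1.N0=(alive,v0) N1.N1=(alive,v0) N1.N2=(alive,v0)
Op 6: N0 marks N1=alive -> (alive,v1)
Op 7: N0 marks N0=suspect -> (suspect,v1)
Op 8: N0 marks N0=alive -> (alive,v2)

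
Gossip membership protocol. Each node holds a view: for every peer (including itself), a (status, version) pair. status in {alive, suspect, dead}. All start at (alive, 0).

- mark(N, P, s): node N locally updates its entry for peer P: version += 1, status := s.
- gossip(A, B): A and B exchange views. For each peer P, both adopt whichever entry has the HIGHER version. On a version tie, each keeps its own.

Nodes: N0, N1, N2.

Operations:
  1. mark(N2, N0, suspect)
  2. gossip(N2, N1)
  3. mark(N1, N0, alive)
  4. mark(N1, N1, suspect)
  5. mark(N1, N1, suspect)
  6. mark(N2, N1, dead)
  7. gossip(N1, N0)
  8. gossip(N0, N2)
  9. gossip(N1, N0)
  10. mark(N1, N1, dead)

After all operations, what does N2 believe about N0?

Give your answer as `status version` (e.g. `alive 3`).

Answer: alive 2

Derivation:
Op 1: N2 marks N0=suspect -> (suspect,v1)
Op 2: gossip N2<->N1 -> N2.N0=(suspect,v1) N2.N1=(alive,v0) N2.N2=(alive,v0) | N1.N0=(suspect,v1) N1.N1=(alive,v0) N1.N2=(alive,v0)
Op 3: N1 marks N0=alive -> (alive,v2)
Op 4: N1 marks N1=suspect -> (suspect,v1)
Op 5: N1 marks N1=suspect -> (suspect,v2)
Op 6: N2 marks N1=dead -> (dead,v1)
Op 7: gossip N1<->N0 -> N1.N0=(alive,v2) N1.N1=(suspect,v2) N1.N2=(alive,v0) | N0.N0=(alive,v2) N0.N1=(suspect,v2) N0.N2=(alive,v0)
Op 8: gossip N0<->N2 -> N0.N0=(alive,v2) N0.N1=(suspect,v2) N0.N2=(alive,v0) | N2.N0=(alive,v2) N2.N1=(suspect,v2) N2.N2=(alive,v0)
Op 9: gossip N1<->N0 -> N1.N0=(alive,v2) N1.N1=(suspect,v2) N1.N2=(alive,v0) | N0.N0=(alive,v2) N0.N1=(suspect,v2) N0.N2=(alive,v0)
Op 10: N1 marks N1=dead -> (dead,v3)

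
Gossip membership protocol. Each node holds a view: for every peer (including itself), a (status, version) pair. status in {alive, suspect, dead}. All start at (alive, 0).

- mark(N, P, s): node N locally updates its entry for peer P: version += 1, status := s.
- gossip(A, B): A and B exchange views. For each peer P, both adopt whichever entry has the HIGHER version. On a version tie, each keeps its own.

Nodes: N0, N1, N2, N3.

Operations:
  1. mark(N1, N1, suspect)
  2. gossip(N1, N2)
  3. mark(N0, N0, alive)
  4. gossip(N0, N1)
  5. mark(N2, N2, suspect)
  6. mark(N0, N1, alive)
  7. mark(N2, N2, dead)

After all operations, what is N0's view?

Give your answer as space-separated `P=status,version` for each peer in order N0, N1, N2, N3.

Answer: N0=alive,1 N1=alive,2 N2=alive,0 N3=alive,0

Derivation:
Op 1: N1 marks N1=suspect -> (suspect,v1)
Op 2: gossip N1<->N2 -> N1.N0=(alive,v0) N1.N1=(suspect,v1) N1.N2=(alive,v0) N1.N3=(alive,v0) | N2.N0=(alive,v0) N2.N1=(suspect,v1) N2.N2=(alive,v0) N2.N3=(alive,v0)
Op 3: N0 marks N0=alive -> (alive,v1)
Op 4: gossip N0<->N1 -> N0.N0=(alive,v1) N0.N1=(suspect,v1) N0.N2=(alive,v0) N0.N3=(alive,v0) | N1.N0=(alive,v1) N1.N1=(suspect,v1) N1.N2=(alive,v0) N1.N3=(alive,v0)
Op 5: N2 marks N2=suspect -> (suspect,v1)
Op 6: N0 marks N1=alive -> (alive,v2)
Op 7: N2 marks N2=dead -> (dead,v2)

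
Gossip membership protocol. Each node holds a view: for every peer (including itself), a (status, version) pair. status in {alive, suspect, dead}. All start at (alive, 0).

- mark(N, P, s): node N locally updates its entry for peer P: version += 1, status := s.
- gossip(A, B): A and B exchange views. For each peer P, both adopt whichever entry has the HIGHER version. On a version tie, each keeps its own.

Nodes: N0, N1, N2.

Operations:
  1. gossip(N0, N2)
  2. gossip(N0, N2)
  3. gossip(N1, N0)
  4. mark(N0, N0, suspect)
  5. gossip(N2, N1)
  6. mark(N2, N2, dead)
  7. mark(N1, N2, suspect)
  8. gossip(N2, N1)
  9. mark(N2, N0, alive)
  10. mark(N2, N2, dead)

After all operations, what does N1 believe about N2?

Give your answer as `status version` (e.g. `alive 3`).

Op 1: gossip N0<->N2 -> N0.N0=(alive,v0) N0.N1=(alive,v0) N0.N2=(alive,v0) | N2.N0=(alive,v0) N2.N1=(alive,v0) N2.N2=(alive,v0)
Op 2: gossip N0<->N2 -> N0.N0=(alive,v0) N0.N1=(alive,v0) N0.N2=(alive,v0) | N2.N0=(alive,v0) N2.N1=(alive,v0) N2.N2=(alive,v0)
Op 3: gossip N1<->N0 -> N1.N0=(alive,v0) N1.N1=(alive,v0) N1.N2=(alive,v0) | N0.N0=(alive,v0) N0.N1=(alive,v0) N0.N2=(alive,v0)
Op 4: N0 marks N0=suspect -> (suspect,v1)
Op 5: gossip N2<->N1 -> N2.N0=(alive,v0) N2.N1=(alive,v0) N2.N2=(alive,v0) | N1.N0=(alive,v0) N1.N1=(alive,v0) N1.N2=(alive,v0)
Op 6: N2 marks N2=dead -> (dead,v1)
Op 7: N1 marks N2=suspect -> (suspect,v1)
Op 8: gossip N2<->N1 -> N2.N0=(alive,v0) N2.N1=(alive,v0) N2.N2=(dead,v1) | N1.N0=(alive,v0) N1.N1=(alive,v0) N1.N2=(suspect,v1)
Op 9: N2 marks N0=alive -> (alive,v1)
Op 10: N2 marks N2=dead -> (dead,v2)

Answer: suspect 1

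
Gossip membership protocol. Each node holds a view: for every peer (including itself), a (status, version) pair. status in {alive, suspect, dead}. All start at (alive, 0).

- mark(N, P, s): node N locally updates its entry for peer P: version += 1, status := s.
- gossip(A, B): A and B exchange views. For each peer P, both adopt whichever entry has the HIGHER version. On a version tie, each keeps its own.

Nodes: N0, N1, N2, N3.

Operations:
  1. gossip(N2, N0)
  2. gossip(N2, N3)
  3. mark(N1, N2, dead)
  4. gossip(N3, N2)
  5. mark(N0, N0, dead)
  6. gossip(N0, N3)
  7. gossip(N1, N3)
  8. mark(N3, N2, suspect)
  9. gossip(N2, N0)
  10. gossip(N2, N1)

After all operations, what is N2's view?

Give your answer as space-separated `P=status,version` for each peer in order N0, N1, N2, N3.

Op 1: gossip N2<->N0 -> N2.N0=(alive,v0) N2.N1=(alive,v0) N2.N2=(alive,v0) N2.N3=(alive,v0) | N0.N0=(alive,v0) N0.N1=(alive,v0) N0.N2=(alive,v0) N0.N3=(alive,v0)
Op 2: gossip N2<->N3 -> N2.N0=(alive,v0) N2.N1=(alive,v0) N2.N2=(alive,v0) N2.N3=(alive,v0) | N3.N0=(alive,v0) N3.N1=(alive,v0) N3.N2=(alive,v0) N3.N3=(alive,v0)
Op 3: N1 marks N2=dead -> (dead,v1)
Op 4: gossip N3<->N2 -> N3.N0=(alive,v0) N3.N1=(alive,v0) N3.N2=(alive,v0) N3.N3=(alive,v0) | N2.N0=(alive,v0) N2.N1=(alive,v0) N2.N2=(alive,v0) N2.N3=(alive,v0)
Op 5: N0 marks N0=dead -> (dead,v1)
Op 6: gossip N0<->N3 -> N0.N0=(dead,v1) N0.N1=(alive,v0) N0.N2=(alive,v0) N0.N3=(alive,v0) | N3.N0=(dead,v1) N3.N1=(alive,v0) N3.N2=(alive,v0) N3.N3=(alive,v0)
Op 7: gossip N1<->N3 -> N1.N0=(dead,v1) N1.N1=(alive,v0) N1.N2=(dead,v1) N1.N3=(alive,v0) | N3.N0=(dead,v1) N3.N1=(alive,v0) N3.N2=(dead,v1) N3.N3=(alive,v0)
Op 8: N3 marks N2=suspect -> (suspect,v2)
Op 9: gossip N2<->N0 -> N2.N0=(dead,v1) N2.N1=(alive,v0) N2.N2=(alive,v0) N2.N3=(alive,v0) | N0.N0=(dead,v1) N0.N1=(alive,v0) N0.N2=(alive,v0) N0.N3=(alive,v0)
Op 10: gossip N2<->N1 -> N2.N0=(dead,v1) N2.N1=(alive,v0) N2.N2=(dead,v1) N2.N3=(alive,v0) | N1.N0=(dead,v1) N1.N1=(alive,v0) N1.N2=(dead,v1) N1.N3=(alive,v0)

Answer: N0=dead,1 N1=alive,0 N2=dead,1 N3=alive,0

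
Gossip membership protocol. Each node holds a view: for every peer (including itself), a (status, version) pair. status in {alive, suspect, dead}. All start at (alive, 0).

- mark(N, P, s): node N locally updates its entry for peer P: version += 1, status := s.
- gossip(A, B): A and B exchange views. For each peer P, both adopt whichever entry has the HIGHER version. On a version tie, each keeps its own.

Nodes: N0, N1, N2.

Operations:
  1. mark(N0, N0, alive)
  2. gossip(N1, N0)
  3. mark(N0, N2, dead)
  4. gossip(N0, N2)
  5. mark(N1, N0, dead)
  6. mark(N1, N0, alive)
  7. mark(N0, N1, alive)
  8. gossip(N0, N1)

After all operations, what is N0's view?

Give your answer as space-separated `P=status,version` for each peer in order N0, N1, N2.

Answer: N0=alive,3 N1=alive,1 N2=dead,1

Derivation:
Op 1: N0 marks N0=alive -> (alive,v1)
Op 2: gossip N1<->N0 -> N1.N0=(alive,v1) N1.N1=(alive,v0) N1.N2=(alive,v0) | N0.N0=(alive,v1) N0.N1=(alive,v0) N0.N2=(alive,v0)
Op 3: N0 marks N2=dead -> (dead,v1)
Op 4: gossip N0<->N2 -> N0.N0=(alive,v1) N0.N1=(alive,v0) N0.N2=(dead,v1) | N2.N0=(alive,v1) N2.N1=(alive,v0) N2.N2=(dead,v1)
Op 5: N1 marks N0=dead -> (dead,v2)
Op 6: N1 marks N0=alive -> (alive,v3)
Op 7: N0 marks N1=alive -> (alive,v1)
Op 8: gossip N0<->N1 -> N0.N0=(alive,v3) N0.N1=(alive,v1) N0.N2=(dead,v1) | N1.N0=(alive,v3) N1.N1=(alive,v1) N1.N2=(dead,v1)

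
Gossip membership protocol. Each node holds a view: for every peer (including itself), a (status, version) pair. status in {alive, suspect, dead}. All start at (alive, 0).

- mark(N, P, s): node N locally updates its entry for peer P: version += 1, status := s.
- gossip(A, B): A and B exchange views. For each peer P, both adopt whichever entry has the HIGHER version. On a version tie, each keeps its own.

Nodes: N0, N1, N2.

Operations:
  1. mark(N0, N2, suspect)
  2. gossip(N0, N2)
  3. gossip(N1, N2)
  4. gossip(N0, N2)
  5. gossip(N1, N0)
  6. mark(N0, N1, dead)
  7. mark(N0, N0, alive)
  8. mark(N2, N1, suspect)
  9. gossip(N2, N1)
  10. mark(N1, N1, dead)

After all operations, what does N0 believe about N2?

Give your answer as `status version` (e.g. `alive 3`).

Answer: suspect 1

Derivation:
Op 1: N0 marks N2=suspect -> (suspect,v1)
Op 2: gossip N0<->N2 -> N0.N0=(alive,v0) N0.N1=(alive,v0) N0.N2=(suspect,v1) | N2.N0=(alive,v0) N2.N1=(alive,v0) N2.N2=(suspect,v1)
Op 3: gossip N1<->N2 -> N1.N0=(alive,v0) N1.N1=(alive,v0) N1.N2=(suspect,v1) | N2.N0=(alive,v0) N2.N1=(alive,v0) N2.N2=(suspect,v1)
Op 4: gossip N0<->N2 -> N0.N0=(alive,v0) N0.N1=(alive,v0) N0.N2=(suspect,v1) | N2.N0=(alive,v0) N2.N1=(alive,v0) N2.N2=(suspect,v1)
Op 5: gossip N1<->N0 -> N1.N0=(alive,v0) N1.N1=(alive,v0) N1.N2=(suspect,v1) | N0.N0=(alive,v0) N0.N1=(alive,v0) N0.N2=(suspect,v1)
Op 6: N0 marks N1=dead -> (dead,v1)
Op 7: N0 marks N0=alive -> (alive,v1)
Op 8: N2 marks N1=suspect -> (suspect,v1)
Op 9: gossip N2<->N1 -> N2.N0=(alive,v0) N2.N1=(suspect,v1) N2.N2=(suspect,v1) | N1.N0=(alive,v0) N1.N1=(suspect,v1) N1.N2=(suspect,v1)
Op 10: N1 marks N1=dead -> (dead,v2)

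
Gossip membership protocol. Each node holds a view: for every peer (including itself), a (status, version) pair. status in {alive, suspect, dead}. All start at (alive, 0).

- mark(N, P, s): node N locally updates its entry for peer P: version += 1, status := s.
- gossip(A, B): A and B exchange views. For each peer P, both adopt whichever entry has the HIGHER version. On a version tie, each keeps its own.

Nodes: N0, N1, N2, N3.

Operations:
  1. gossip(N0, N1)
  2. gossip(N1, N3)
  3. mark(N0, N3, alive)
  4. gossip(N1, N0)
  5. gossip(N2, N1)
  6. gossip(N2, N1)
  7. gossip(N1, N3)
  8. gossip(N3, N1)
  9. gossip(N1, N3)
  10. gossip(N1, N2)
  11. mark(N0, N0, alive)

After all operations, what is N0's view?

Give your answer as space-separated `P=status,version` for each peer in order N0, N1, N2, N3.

Op 1: gossip N0<->N1 -> N0.N0=(alive,v0) N0.N1=(alive,v0) N0.N2=(alive,v0) N0.N3=(alive,v0) | N1.N0=(alive,v0) N1.N1=(alive,v0) N1.N2=(alive,v0) N1.N3=(alive,v0)
Op 2: gossip N1<->N3 -> N1.N0=(alive,v0) N1.N1=(alive,v0) N1.N2=(alive,v0) N1.N3=(alive,v0) | N3.N0=(alive,v0) N3.N1=(alive,v0) N3.N2=(alive,v0) N3.N3=(alive,v0)
Op 3: N0 marks N3=alive -> (alive,v1)
Op 4: gossip N1<->N0 -> N1.N0=(alive,v0) N1.N1=(alive,v0) N1.N2=(alive,v0) N1.N3=(alive,v1) | N0.N0=(alive,v0) N0.N1=(alive,v0) N0.N2=(alive,v0) N0.N3=(alive,v1)
Op 5: gossip N2<->N1 -> N2.N0=(alive,v0) N2.N1=(alive,v0) N2.N2=(alive,v0) N2.N3=(alive,v1) | N1.N0=(alive,v0) N1.N1=(alive,v0) N1.N2=(alive,v0) N1.N3=(alive,v1)
Op 6: gossip N2<->N1 -> N2.N0=(alive,v0) N2.N1=(alive,v0) N2.N2=(alive,v0) N2.N3=(alive,v1) | N1.N0=(alive,v0) N1.N1=(alive,v0) N1.N2=(alive,v0) N1.N3=(alive,v1)
Op 7: gossip N1<->N3 -> N1.N0=(alive,v0) N1.N1=(alive,v0) N1.N2=(alive,v0) N1.N3=(alive,v1) | N3.N0=(alive,v0) N3.N1=(alive,v0) N3.N2=(alive,v0) N3.N3=(alive,v1)
Op 8: gossip N3<->N1 -> N3.N0=(alive,v0) N3.N1=(alive,v0) N3.N2=(alive,v0) N3.N3=(alive,v1) | N1.N0=(alive,v0) N1.N1=(alive,v0) N1.N2=(alive,v0) N1.N3=(alive,v1)
Op 9: gossip N1<->N3 -> N1.N0=(alive,v0) N1.N1=(alive,v0) N1.N2=(alive,v0) N1.N3=(alive,v1) | N3.N0=(alive,v0) N3.N1=(alive,v0) N3.N2=(alive,v0) N3.N3=(alive,v1)
Op 10: gossip N1<->N2 -> N1.N0=(alive,v0) N1.N1=(alive,v0) N1.N2=(alive,v0) N1.N3=(alive,v1) | N2.N0=(alive,v0) N2.N1=(alive,v0) N2.N2=(alive,v0) N2.N3=(alive,v1)
Op 11: N0 marks N0=alive -> (alive,v1)

Answer: N0=alive,1 N1=alive,0 N2=alive,0 N3=alive,1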